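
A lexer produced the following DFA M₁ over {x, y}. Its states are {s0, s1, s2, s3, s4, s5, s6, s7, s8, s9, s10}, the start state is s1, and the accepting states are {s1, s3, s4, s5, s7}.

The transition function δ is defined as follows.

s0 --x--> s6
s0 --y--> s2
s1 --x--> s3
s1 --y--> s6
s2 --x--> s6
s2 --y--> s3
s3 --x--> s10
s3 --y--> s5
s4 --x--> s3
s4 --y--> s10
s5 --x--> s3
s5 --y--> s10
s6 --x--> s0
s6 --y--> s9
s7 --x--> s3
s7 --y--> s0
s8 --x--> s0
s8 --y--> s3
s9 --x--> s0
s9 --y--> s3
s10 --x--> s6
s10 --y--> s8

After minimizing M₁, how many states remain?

Reachable states from the start: {s0,s1,s2,s3,s5,s6,s8,s9,s10}. Unreachable: {s4,s7} — drop them.
Initial partition by acceptance: {s1,s3,s5} | {s0,s2,s6,s8,s9,s10}.
Refine {s1,s3,s5} on symbol x: members go to different blocks, giving {s1,s5} and {s3}.
On input y, block {s0,s2,s6,s8,s9,s10} splits into {s0,s6,s10} and {s2,s8,s9}.
The partition is now stable with 4 blocks: {s1,s5} | {s0,s6,s10} | {s3} | {s2,s8,s9}.

4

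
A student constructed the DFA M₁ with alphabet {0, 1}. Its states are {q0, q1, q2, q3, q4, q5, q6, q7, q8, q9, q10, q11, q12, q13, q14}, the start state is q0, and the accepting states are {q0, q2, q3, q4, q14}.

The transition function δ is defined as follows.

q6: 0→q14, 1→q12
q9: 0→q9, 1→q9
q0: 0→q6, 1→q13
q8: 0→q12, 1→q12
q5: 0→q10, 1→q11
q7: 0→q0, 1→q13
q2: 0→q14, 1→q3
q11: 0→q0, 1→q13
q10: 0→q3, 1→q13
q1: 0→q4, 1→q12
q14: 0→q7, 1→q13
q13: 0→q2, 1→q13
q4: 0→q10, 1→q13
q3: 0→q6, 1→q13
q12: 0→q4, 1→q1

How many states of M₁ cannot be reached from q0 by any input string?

Starting at q0 and following transitions, the reachable set is {q0, q1, q2, q3, q4, q6, q7, q10, q12, q13, q14}. That leaves q5, q8, q9, q11 unreachable — 4 in total.

4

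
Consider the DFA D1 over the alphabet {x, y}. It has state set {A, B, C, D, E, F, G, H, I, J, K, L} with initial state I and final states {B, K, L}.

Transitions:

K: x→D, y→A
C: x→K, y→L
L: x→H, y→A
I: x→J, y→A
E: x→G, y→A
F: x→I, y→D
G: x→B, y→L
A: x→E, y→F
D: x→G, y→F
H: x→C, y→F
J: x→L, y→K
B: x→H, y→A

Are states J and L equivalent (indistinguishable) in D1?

No

P0 = {B,K,L} | {A,C,D,E,F,G,H,I,J}.
Refine {A,C,D,E,F,G,H,I,J} on symbol x: members go to different blocks, giving {A,D,E,F,H,I} and {C,G,J}.
Split {A,D,E,F,H,I} by δ(·,x) → {D,E,H,I} and {A,F}.
Refine {A,F} on symbol y: members go to different blocks, giving {A} and {F}.
Split {D,E,H,I} by δ(·,y) → {D,H} and {E,I}.
Stable partition: {B,K,L} | {D,H} | {C,G,J} | {A} | {F} | {E,I} — 6 equivalence classes.
J and L end up in different blocks, so they are distinguishable. For instance, the string 'ε' is accepted from only L.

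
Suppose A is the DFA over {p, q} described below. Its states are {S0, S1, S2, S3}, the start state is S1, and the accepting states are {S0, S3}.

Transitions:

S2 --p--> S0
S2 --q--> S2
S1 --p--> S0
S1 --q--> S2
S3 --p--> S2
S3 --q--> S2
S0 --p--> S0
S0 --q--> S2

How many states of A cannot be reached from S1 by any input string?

No path from S1 leads to S3; the other 3 states are all reachable.

1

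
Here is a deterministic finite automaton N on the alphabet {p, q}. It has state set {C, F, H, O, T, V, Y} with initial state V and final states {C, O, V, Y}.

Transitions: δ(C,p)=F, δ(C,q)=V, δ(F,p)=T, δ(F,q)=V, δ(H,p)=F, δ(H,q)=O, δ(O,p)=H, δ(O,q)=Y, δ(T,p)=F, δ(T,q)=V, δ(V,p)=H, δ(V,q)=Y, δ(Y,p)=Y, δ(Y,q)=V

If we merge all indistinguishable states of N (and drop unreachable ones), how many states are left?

3

Reachable states from the start: {F,H,O,T,V,Y}. Unreachable: {C} — drop them.
Start with accepting vs non-accepting: {O,V,Y} | {F,H,T}.
On input p, block {O,V,Y} splits into {O,V} and {Y}.
No further refinement is possible. Final partition (3 blocks): {O,V} | {F,H,T} | {Y}.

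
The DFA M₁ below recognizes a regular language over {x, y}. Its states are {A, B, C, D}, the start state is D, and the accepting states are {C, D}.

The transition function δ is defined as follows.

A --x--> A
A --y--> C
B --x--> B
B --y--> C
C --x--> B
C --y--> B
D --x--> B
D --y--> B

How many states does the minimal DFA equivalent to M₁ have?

States {A} cannot be reached from the start state, so discard them.
Initial partition by acceptance: {C,D} | {B}.
No further refinement is possible. Final partition (2 blocks): {C,D} | {B}.

2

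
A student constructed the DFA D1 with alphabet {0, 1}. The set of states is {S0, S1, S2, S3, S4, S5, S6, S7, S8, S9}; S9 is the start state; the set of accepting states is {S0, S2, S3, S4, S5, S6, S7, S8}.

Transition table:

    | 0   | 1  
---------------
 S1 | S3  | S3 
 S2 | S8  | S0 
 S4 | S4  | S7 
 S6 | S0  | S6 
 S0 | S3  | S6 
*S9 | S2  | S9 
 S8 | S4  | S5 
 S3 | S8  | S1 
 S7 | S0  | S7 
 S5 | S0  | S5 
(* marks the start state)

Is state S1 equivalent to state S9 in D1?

No

Start with accepting vs non-accepting: {S0,S2,S3,S4,S5,S6,S7,S8} | {S1,S9}.
Split {S0,S2,S3,S4,S5,S6,S7,S8} by δ(·,1) → {S0,S2,S4,S5,S6,S7,S8} and {S3}.
On input 0, block {S0,S2,S4,S5,S6,S7,S8} splits into {S2,S4,S5,S6,S7,S8} and {S0}.
On input 0, block {S2,S4,S5,S6,S7,S8} splits into {S2,S4,S8} and {S5,S6,S7}.
On input 1, block {S2,S4,S8} splits into {S4,S8} and {S2}.
Refine {S1,S9} on symbol 0: members go to different blocks, giving {S1} and {S9}.
The partition is now stable with 7 blocks: {S4,S8} | {S1} | {S3} | {S0} | {S5,S6,S7} | {S2} | {S9}.
S1 and S9 end up in different blocks, so they are distinguishable. For instance, the string '1' is accepted from only S1.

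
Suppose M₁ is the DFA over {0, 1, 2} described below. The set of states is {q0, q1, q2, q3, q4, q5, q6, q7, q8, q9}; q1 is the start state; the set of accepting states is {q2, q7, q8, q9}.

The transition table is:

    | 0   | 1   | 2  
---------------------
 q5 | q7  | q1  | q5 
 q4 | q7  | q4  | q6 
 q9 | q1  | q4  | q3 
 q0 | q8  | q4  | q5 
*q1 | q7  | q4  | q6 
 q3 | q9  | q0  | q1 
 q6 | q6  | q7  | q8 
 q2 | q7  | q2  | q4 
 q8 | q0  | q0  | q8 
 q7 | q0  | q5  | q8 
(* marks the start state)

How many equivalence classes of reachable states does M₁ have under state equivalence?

4

First remove the unreachable states {q2,q3,q9}; 7 states remain.
P0 = {q7,q8} | {q0,q1,q4,q5,q6}.
Split {q0,q1,q4,q5,q6} by δ(·,0) → {q0,q1,q4,q5} and {q6}.
On input 2, block {q0,q1,q4,q5} splits into {q0,q5} and {q1,q4}.
The partition is now stable with 4 blocks: {q7,q8} | {q0,q5} | {q6} | {q1,q4}.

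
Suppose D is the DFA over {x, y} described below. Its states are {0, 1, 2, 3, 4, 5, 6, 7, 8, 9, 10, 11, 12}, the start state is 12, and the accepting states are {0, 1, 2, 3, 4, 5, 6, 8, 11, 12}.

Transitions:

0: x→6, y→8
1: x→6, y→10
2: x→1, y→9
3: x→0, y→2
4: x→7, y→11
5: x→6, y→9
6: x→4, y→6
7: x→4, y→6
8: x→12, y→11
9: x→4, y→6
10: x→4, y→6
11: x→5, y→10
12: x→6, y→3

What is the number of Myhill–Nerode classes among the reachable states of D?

P0 = {0,1,2,3,4,5,6,8,11,12} | {7,9,10}.
Refine {0,1,2,3,4,5,6,8,11,12} on symbol x: members go to different blocks, giving {0,1,2,3,5,6,8,11,12} and {4}.
On input x, block {0,1,2,3,5,6,8,11,12} splits into {0,1,2,3,5,8,11,12} and {6}.
On input x, block {0,1,2,3,5,8,11,12} splits into {0,1,5,12} and {2,3,8,11}.
On input y, block {0,1,5,12} splits into {0,12} and {1,5}.
Split {2,3,8,11} by δ(·,x) → {2,11} and {3,8}.
No further refinement is possible. Final partition (7 blocks): {0,12} | {7,9,10} | {4} | {6} | {2,11} | {1,5} | {3,8}.

7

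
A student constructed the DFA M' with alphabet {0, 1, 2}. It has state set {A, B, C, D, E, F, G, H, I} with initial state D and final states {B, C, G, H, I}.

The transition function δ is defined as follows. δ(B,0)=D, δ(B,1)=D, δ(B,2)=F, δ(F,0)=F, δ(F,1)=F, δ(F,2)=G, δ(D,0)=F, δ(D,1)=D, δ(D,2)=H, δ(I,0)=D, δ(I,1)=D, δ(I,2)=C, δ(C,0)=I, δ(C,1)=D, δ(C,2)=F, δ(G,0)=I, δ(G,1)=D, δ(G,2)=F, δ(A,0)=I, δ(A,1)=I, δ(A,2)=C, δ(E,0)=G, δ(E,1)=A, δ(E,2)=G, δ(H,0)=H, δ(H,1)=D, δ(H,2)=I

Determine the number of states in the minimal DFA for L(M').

First remove the unreachable states {A,B,E}; 6 states remain.
P0 = {C,G,H,I} | {D,F}.
Refine {C,G,H,I} on symbol 0: members go to different blocks, giving {C,G,H} and {I}.
Split {C,G,H} by δ(·,0) → {C,G} and {H}.
Split {D,F} by δ(·,2) → {D} and {F}.
Stable partition: {C,G} | {D} | {I} | {H} | {F} — 5 equivalence classes.

5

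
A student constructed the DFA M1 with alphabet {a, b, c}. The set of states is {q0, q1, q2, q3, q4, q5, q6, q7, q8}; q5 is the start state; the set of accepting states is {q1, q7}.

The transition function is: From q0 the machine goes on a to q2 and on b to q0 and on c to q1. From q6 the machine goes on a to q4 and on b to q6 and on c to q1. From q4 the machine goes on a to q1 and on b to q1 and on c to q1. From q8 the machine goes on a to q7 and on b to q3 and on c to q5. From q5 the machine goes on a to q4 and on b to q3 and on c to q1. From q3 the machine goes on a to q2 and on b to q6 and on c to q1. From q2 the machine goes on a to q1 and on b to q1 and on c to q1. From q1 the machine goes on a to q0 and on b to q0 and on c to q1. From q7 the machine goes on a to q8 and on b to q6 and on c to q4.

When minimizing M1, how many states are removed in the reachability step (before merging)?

2

No path from q5 leads to q7, q8; the other 7 states are all reachable.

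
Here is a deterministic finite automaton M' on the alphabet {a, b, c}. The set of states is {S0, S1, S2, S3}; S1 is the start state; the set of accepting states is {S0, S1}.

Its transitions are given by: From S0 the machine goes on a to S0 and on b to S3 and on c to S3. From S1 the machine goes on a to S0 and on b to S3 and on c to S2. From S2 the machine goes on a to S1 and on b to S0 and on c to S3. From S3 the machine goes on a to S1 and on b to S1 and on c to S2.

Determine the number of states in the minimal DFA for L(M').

Every state is reachable, so we keep all 4.
Start with accepting vs non-accepting: {S0,S1} | {S2,S3}.
No further refinement is possible. Final partition (2 blocks): {S0,S1} | {S2,S3}.

2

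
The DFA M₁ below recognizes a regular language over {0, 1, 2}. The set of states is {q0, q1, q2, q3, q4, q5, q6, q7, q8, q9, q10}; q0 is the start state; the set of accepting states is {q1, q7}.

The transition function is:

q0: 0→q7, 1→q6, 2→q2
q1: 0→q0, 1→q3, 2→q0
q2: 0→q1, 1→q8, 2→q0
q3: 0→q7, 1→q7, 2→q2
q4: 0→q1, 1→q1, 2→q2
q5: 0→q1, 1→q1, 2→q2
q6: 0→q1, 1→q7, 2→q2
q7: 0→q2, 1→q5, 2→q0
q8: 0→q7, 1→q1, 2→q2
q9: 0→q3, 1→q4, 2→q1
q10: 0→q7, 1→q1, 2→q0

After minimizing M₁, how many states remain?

First remove the unreachable states {q4,q9,q10}; 8 states remain.
Initial partition by acceptance: {q1,q7} | {q0,q2,q3,q5,q6,q8}.
Split {q0,q2,q3,q5,q6,q8} by δ(·,1) → {q3,q5,q6,q8} and {q0,q2}.
The partition is now stable with 3 blocks: {q1,q7} | {q3,q5,q6,q8} | {q0,q2}.

3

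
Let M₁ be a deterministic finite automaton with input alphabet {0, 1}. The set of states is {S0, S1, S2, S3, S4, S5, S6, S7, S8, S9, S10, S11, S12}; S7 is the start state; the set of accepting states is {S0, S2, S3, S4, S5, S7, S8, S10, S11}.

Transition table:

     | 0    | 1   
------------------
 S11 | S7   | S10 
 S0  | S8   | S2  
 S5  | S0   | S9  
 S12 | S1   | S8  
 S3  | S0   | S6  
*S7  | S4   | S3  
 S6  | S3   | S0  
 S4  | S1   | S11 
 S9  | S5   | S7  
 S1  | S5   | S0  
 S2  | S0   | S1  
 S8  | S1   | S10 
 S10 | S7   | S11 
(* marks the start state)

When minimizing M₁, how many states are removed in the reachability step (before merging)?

1

Starting at S7 and following transitions, the reachable set is {S0, S1, S2, S3, S4, S5, S6, S7, S8, S9, S10, S11}. That leaves S12 unreachable — 1 in total.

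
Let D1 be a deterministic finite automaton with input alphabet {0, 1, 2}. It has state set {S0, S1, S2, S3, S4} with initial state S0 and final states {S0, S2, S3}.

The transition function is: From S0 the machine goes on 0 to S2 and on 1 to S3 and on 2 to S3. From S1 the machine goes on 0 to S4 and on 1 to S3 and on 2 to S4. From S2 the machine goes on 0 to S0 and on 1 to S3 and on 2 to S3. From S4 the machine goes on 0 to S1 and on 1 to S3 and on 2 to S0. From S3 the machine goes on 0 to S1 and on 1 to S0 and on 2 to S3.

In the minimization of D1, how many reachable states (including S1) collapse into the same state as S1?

1

Every state is reachable, so we keep all 5.
P0 = {S0,S2,S3} | {S1,S4}.
Split {S0,S2,S3} by δ(·,0) → {S0,S2} and {S3}.
On input 2, block {S1,S4} splits into {S1} and {S4}.
No further refinement is possible. Final partition (4 blocks): {S0,S2} | {S1} | {S3} | {S4}.
The equivalence class containing S1 is {S1}, of size 1.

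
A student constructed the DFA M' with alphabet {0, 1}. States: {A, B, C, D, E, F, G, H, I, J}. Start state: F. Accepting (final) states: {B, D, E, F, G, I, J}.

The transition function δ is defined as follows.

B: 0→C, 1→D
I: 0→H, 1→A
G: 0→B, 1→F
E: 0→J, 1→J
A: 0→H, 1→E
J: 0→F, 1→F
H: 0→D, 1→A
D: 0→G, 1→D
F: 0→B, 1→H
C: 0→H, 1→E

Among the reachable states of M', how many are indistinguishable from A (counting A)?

2

First remove the unreachable states {I}; 9 states remain.
Start with accepting vs non-accepting: {B,D,E,F,G,J} | {A,C,H}.
On input 0, block {B,D,E,F,G,J} splits into {D,E,F,G,J} and {B}.
On input 0, block {D,E,F,G,J} splits into {D,E,J} and {F,G}.
Split {D,E,J} by δ(·,0) → {D,J} and {E}.
On input 1, block {D,J} splits into {D} and {J}.
Split {A,C,H} by δ(·,0) → {A,C} and {H}.
On input 1, block {F,G} splits into {F} and {G}.
The partition is now stable with 8 blocks: {D} | {A,C} | {B} | {F} | {E} | {J} | {H} | {G}.
State A belongs to the block {A,C}, which has 2 states.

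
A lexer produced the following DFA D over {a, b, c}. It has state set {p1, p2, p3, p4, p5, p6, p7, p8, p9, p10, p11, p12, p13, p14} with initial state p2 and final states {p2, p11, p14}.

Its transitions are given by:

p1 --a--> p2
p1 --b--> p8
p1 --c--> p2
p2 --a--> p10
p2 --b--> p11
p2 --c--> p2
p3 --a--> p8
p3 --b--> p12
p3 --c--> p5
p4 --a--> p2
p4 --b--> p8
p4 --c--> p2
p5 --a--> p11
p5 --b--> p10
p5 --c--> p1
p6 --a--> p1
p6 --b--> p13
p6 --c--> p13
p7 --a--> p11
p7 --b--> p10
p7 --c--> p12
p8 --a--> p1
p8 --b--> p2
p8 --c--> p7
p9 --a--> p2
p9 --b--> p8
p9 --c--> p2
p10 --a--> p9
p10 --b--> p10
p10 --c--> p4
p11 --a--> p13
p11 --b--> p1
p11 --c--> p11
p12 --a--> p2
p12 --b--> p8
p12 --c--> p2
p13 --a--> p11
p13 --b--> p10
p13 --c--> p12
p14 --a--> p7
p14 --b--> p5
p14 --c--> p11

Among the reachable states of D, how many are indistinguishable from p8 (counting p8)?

1

First remove the unreachable states {p3,p5,p6,p14}; 10 states remain.
P0 = {p2,p11} | {p1,p4,p7,p8,p9,p10,p12,p13}.
Split {p2,p11} by δ(·,b) → {p2} and {p11}.
Split {p1,p4,p7,p8,p9,p10,p12,p13} by δ(·,a) → {p1,p4,p9,p12} and {p7,p13} and {p8,p10}.
Refine {p8,p10} on symbol b: members go to different blocks, giving {p8} and {p10}.
The partition is now stable with 6 blocks: {p2} | {p1,p4,p9,p12} | {p11} | {p7,p13} | {p8} | {p10}.
The equivalence class containing p8 is {p8}, of size 1.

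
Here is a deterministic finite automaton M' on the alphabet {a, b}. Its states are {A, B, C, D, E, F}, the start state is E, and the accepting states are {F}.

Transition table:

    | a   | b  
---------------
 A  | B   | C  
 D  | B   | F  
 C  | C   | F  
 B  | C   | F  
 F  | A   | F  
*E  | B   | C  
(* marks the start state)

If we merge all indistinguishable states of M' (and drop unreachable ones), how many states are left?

3

Reachable states from the start: {A,B,C,E,F}. Unreachable: {D} — drop them.
Initial partition by acceptance: {F} | {A,B,C,E}.
On input b, block {A,B,C,E} splits into {A,E} and {B,C}.
No further refinement is possible. Final partition (3 blocks): {F} | {A,E} | {B,C}.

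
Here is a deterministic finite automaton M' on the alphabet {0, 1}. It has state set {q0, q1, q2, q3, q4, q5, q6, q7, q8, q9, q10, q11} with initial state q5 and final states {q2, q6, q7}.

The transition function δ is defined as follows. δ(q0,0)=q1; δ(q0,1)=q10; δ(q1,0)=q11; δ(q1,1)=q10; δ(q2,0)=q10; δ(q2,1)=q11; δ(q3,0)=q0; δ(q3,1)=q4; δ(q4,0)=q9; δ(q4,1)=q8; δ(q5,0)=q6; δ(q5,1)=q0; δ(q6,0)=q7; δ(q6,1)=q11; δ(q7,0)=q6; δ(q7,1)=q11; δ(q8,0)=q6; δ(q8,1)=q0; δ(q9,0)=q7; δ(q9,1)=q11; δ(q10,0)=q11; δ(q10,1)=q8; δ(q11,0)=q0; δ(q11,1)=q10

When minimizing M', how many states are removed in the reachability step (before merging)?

4

No path from q5 leads to q2, q3, q4, q9; the other 8 states are all reachable.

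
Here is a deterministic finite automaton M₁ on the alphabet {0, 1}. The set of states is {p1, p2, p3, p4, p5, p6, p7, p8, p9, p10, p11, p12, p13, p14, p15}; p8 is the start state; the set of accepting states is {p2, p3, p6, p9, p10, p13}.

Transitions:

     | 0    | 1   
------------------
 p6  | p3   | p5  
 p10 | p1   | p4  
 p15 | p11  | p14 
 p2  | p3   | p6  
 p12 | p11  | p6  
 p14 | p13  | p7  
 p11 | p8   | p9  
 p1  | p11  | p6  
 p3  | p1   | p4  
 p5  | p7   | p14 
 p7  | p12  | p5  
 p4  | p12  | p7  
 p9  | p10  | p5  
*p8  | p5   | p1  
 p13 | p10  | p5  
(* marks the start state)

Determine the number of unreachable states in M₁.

2

BFS from p8 reaches {p1, p3, p4, p5, p6, p7, p8, p9, p10, p11, p12, p13, p14}; the 2 state(s) p2, p15 are never visited.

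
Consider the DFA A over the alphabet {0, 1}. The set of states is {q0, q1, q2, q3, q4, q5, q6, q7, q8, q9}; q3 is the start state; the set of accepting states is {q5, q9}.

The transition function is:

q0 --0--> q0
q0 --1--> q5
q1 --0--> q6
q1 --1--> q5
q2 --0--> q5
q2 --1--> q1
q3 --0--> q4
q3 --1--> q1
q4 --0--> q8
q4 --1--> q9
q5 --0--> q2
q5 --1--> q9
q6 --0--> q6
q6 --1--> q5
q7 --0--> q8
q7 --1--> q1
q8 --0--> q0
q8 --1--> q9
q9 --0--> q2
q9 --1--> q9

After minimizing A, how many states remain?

4

Reachable states from the start: {q0,q1,q2,q3,q4,q5,q6,q8,q9}. Unreachable: {q7} — drop them.
P0 = {q5,q9} | {q0,q1,q2,q3,q4,q6,q8}.
Refine {q0,q1,q2,q3,q4,q6,q8} on symbol 0: members go to different blocks, giving {q0,q1,q3,q4,q6,q8} and {q2}.
Refine {q0,q1,q3,q4,q6,q8} on symbol 1: members go to different blocks, giving {q0,q1,q4,q6,q8} and {q3}.
Stable partition: {q5,q9} | {q0,q1,q4,q6,q8} | {q2} | {q3} — 4 equivalence classes.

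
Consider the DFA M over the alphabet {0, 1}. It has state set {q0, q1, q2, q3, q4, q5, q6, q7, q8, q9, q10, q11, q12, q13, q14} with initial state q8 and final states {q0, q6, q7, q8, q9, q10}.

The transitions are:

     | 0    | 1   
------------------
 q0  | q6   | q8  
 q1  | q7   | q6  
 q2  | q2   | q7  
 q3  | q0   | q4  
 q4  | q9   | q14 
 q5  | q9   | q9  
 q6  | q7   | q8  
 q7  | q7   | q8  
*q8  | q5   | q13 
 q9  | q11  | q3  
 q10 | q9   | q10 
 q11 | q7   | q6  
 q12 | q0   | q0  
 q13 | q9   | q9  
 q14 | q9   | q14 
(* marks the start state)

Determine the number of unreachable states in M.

BFS from q8 reaches {q0, q3, q4, q5, q6, q7, q8, q9, q11, q13, q14}; the 4 state(s) q1, q2, q10, q12 are never visited.

4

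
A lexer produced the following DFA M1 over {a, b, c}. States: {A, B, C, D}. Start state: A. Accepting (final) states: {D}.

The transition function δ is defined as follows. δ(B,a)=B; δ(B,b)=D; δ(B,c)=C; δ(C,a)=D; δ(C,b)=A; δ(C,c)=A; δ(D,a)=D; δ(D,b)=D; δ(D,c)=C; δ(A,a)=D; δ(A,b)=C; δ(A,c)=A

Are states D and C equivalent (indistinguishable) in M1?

No

Reachable states from the start: {A,C,D}. Unreachable: {B} — drop them.
Start with accepting vs non-accepting: {D} | {A,C}.
Stable partition: {D} | {A,C} — 2 equivalence classes.
D and C end up in different blocks, so they are distinguishable. For instance, the string 'ε' is accepted from only D.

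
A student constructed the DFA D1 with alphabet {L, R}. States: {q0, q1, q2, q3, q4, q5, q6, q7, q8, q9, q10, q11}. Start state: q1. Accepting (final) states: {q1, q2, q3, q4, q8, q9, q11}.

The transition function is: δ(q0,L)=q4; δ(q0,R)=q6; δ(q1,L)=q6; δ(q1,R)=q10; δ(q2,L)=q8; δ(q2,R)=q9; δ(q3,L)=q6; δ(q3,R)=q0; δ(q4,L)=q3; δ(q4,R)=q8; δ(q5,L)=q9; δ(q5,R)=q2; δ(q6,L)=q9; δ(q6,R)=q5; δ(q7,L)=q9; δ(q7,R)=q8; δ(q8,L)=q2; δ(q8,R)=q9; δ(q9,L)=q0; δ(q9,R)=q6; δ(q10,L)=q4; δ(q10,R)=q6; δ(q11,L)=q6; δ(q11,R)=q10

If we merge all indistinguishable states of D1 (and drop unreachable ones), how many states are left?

Reachable states from the start: {q0,q1,q2,q3,q4,q5,q6,q8,q9,q10}. Unreachable: {q7,q11} — drop them.
P0 = {q1,q2,q3,q4,q8,q9} | {q0,q5,q6,q10}.
On input L, block {q1,q2,q3,q4,q8,q9} splits into {q1,q3,q9} and {q2,q4,q8}.
On input L, block {q0,q5,q6,q10} splits into {q0,q10} and {q5,q6}.
On input L, block {q1,q3,q9} splits into {q1,q3} and {q9}.
On input L, block {q2,q4,q8} splits into {q2,q8} and {q4}.
Refine {q5,q6} on symbol R: members go to different blocks, giving {q5} and {q6}.
The partition is now stable with 7 blocks: {q1,q3} | {q0,q10} | {q2,q8} | {q5} | {q9} | {q4} | {q6}.

7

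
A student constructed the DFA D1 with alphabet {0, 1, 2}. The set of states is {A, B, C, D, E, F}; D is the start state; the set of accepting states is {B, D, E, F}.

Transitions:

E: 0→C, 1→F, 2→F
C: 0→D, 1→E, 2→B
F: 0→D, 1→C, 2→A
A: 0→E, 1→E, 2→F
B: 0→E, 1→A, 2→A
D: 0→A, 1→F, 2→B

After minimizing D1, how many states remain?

3

P0 = {B,D,E,F} | {A,C}.
Split {B,D,E,F} by δ(·,0) → {B,F} and {D,E}.
The partition is now stable with 3 blocks: {B,F} | {A,C} | {D,E}.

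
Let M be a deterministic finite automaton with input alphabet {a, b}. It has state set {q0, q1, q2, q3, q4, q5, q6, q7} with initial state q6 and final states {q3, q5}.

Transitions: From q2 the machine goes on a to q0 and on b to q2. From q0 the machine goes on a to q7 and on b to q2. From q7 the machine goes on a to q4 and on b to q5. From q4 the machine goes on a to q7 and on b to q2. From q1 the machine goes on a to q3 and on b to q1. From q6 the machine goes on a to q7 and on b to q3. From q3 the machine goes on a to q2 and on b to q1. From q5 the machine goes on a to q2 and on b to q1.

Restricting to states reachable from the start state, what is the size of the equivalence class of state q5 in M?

All states are reachable from the start state.
P0 = {q3,q5} | {q0,q1,q2,q4,q6,q7}.
Split {q0,q1,q2,q4,q6,q7} by δ(·,a) → {q0,q2,q4,q6,q7} and {q1}.
Refine {q0,q2,q4,q6,q7} on symbol b: members go to different blocks, giving {q0,q2,q4} and {q6,q7}.
Refine {q0,q2,q4} on symbol a: members go to different blocks, giving {q0,q4} and {q2}.
On input a, block {q6,q7} splits into {q6} and {q7}.
The partition is now stable with 6 blocks: {q3,q5} | {q0,q4} | {q1} | {q6} | {q2} | {q7}.
State q5 belongs to the block {q3,q5}, which has 2 states.

2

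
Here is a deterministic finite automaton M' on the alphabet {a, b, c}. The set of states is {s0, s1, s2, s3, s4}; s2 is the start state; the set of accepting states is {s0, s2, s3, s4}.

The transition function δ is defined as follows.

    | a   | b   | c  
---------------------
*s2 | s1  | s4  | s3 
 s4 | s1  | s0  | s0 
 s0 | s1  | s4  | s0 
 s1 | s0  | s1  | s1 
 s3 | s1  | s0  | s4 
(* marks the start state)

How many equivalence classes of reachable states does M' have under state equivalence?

P0 = {s0,s2,s3,s4} | {s1}.
The partition is now stable with 2 blocks: {s0,s2,s3,s4} | {s1}.

2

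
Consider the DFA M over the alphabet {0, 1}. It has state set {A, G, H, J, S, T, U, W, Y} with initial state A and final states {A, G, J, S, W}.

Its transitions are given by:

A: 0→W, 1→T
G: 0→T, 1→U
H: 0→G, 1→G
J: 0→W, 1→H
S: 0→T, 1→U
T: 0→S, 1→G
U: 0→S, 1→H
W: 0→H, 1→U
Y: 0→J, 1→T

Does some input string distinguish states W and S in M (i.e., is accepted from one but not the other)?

No

States {J,Y} cannot be reached from the start state, so discard them.
Initial partition by acceptance: {A,G,S,W} | {H,T,U}.
On input 0, block {A,G,S,W} splits into {G,S,W} and {A}.
On input 1, block {H,T,U} splits into {H,T} and {U}.
The partition is now stable with 4 blocks: {G,S,W} | {H,T} | {A} | {U}.
W and S lie in the same block of the stable partition, so they are equivalent — no string distinguishes them.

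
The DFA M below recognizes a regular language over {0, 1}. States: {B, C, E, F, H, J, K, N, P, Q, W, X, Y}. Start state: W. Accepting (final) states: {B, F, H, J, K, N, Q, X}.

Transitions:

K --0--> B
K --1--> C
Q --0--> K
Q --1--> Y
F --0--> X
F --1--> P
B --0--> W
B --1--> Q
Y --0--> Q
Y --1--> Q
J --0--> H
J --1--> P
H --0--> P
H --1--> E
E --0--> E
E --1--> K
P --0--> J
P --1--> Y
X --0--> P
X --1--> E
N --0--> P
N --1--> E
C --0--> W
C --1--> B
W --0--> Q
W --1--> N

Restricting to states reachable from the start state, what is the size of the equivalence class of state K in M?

1

First remove the unreachable states {F,X}; 11 states remain.
Initial partition by acceptance: {B,H,J,K,N,Q} | {C,E,P,W,Y}.
On input 0, block {B,H,J,K,N,Q} splits into {B,H,N} and {J,K,Q}.
Split {B,H,N} by δ(·,1) → {H,N} and {B}.
Split {C,E,P,W,Y} by δ(·,0) → {P,W,Y} and {C,E}.
On input 1, block {P,W,Y} splits into {P} and {W} and {Y}.
Split {J,K,Q} by δ(·,0) → {J} and {K} and {Q}.
On input 0, block {C,E} splits into {E} and {C}.
No further refinement is possible. Final partition (10 blocks): {H,N} | {P} | {J} | {B} | {E} | {W} | {Y} | {K} | {Q} | {C}.
State K belongs to the block {K}, which has 1 states.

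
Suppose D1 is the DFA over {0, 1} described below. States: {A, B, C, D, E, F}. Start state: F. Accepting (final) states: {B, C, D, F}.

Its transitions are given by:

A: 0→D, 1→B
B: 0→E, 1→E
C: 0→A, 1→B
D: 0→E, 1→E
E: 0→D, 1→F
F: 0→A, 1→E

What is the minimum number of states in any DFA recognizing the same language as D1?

First remove the unreachable states {C}; 5 states remain.
Initial partition by acceptance: {B,D,F} | {A,E}.
The partition is now stable with 2 blocks: {B,D,F} | {A,E}.

2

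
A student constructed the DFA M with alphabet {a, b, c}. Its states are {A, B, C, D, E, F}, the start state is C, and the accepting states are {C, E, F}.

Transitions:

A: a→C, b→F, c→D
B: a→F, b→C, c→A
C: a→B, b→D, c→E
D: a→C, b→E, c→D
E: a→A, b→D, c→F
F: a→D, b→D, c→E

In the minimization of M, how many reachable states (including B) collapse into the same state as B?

Initial partition by acceptance: {C,E,F} | {A,B,D}.
No further refinement is possible. Final partition (2 blocks): {C,E,F} | {A,B,D}.
The equivalence class containing B is {A,B,D}, of size 3.

3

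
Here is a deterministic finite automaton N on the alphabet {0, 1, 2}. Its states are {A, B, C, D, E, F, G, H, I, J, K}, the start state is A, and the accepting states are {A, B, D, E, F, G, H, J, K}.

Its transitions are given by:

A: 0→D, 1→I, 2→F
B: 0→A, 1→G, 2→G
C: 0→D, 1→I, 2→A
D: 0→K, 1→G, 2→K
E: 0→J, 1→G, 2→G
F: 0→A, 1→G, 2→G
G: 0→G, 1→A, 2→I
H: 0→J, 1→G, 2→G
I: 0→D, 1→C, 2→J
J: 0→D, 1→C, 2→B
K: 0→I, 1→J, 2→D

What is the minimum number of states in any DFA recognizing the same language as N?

Reachable states from the start: {A,B,C,D,F,G,I,J,K}. Unreachable: {E,H} — drop them.
P0 = {A,B,D,F,G,J,K} | {C,I}.
Refine {A,B,D,F,G,J,K} on symbol 0: members go to different blocks, giving {A,B,D,F,G,J} and {K}.
Split {A,B,D,F,G,J} by δ(·,0) → {A,B,F,G,J} and {D}.
Refine {A,B,F,G,J} on symbol 0: members go to different blocks, giving {B,F,G} and {A,J}.
Split {B,F,G} by δ(·,0) → {B,F} and {G}.
Stable partition: {B,F} | {C,I} | {K} | {D} | {A,J} | {G} — 6 equivalence classes.

6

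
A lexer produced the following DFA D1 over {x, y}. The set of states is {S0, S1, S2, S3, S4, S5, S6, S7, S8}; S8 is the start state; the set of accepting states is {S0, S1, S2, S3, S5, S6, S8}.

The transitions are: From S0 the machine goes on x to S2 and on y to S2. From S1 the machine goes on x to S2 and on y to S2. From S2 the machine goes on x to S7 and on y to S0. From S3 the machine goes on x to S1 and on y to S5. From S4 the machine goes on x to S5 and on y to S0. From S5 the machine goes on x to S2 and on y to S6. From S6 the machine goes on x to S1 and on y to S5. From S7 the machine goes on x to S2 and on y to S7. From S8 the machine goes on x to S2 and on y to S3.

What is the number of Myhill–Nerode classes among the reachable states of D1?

5

Reachable states from the start: {S0,S1,S2,S3,S5,S6,S7,S8}. Unreachable: {S4} — drop them.
Initial partition by acceptance: {S0,S1,S2,S3,S5,S6,S8} | {S7}.
Split {S0,S1,S2,S3,S5,S6,S8} by δ(·,x) → {S0,S1,S3,S5,S6,S8} and {S2}.
Split {S0,S1,S3,S5,S6,S8} by δ(·,x) → {S0,S1,S5,S8} and {S3,S6}.
Refine {S0,S1,S5,S8} on symbol y: members go to different blocks, giving {S0,S1} and {S5,S8}.
Stable partition: {S0,S1} | {S7} | {S2} | {S3,S6} | {S5,S8} — 5 equivalence classes.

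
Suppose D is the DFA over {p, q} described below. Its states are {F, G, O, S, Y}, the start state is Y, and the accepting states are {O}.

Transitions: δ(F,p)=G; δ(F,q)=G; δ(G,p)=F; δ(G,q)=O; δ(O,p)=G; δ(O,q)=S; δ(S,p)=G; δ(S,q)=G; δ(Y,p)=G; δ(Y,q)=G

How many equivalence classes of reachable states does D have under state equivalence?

All states are reachable from the start state.
Initial partition by acceptance: {O} | {F,G,S,Y}.
On input q, block {F,G,S,Y} splits into {F,S,Y} and {G}.
The partition is now stable with 3 blocks: {O} | {F,S,Y} | {G}.

3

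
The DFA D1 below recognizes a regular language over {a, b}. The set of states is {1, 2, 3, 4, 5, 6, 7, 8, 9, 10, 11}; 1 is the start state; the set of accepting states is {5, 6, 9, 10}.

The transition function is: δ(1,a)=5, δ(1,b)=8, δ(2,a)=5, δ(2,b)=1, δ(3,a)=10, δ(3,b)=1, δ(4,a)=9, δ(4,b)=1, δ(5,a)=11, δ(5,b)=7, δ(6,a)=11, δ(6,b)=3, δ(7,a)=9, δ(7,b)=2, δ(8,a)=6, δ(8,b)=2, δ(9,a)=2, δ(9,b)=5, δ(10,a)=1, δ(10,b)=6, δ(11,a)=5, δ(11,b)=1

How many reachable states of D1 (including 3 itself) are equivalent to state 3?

Reachable states from the start: {1,2,3,5,6,7,8,9,10,11}. Unreachable: {4} — drop them.
Start with accepting vs non-accepting: {5,6,9,10} | {1,2,3,7,8,11}.
Split {5,6,9,10} by δ(·,b) → {5,6} and {9,10}.
On input a, block {1,2,3,7,8,11} splits into {1,2,8,11} and {3,7}.
The partition is now stable with 4 blocks: {5,6} | {1,2,8,11} | {9,10} | {3,7}.
State 3 belongs to the block {3,7}, which has 2 states.

2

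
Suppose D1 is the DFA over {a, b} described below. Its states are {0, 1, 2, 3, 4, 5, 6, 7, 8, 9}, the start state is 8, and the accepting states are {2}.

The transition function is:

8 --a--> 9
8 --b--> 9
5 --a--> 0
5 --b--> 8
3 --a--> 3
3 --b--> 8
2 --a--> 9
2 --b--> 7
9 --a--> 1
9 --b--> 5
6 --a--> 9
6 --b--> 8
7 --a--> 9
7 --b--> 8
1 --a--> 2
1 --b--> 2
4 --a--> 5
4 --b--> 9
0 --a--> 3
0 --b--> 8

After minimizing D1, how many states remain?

States {4,6} cannot be reached from the start state, so discard them.
P0 = {2} | {0,1,3,5,7,8,9}.
On input a, block {0,1,3,5,7,8,9} splits into {0,3,5,7,8,9} and {1}.
Split {0,3,5,7,8,9} by δ(·,a) → {0,3,5,7,8} and {9}.
Split {0,3,5,7,8} by δ(·,a) → {0,3,5} and {7,8}.
On input b, block {7,8} splits into {7} and {8}.
No further refinement is possible. Final partition (6 blocks): {2} | {0,3,5} | {1} | {9} | {7} | {8}.

6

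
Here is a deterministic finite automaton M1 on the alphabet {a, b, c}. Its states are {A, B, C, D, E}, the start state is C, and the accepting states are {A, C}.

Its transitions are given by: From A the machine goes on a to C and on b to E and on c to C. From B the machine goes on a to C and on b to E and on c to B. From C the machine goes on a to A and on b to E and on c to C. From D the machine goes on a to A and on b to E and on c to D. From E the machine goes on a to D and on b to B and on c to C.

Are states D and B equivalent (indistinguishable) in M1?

Every state is reachable, so we keep all 5.
Start with accepting vs non-accepting: {A,C} | {B,D,E}.
Refine {B,D,E} on symbol a: members go to different blocks, giving {B,D} and {E}.
No further refinement is possible. Final partition (3 blocks): {A,C} | {B,D} | {E}.
D and B lie in the same block of the stable partition, so they are equivalent — no string distinguishes them.

Yes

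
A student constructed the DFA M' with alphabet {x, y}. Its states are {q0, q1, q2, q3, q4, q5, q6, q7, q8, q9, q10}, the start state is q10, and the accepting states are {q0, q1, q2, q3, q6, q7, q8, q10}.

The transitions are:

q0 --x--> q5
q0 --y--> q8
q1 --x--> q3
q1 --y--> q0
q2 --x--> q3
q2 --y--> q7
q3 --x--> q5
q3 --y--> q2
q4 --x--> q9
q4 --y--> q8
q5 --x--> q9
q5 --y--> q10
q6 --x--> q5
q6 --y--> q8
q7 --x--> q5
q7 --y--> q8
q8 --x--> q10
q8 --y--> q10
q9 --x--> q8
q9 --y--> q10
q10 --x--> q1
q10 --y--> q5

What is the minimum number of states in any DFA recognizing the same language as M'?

7

States {q4,q6} cannot be reached from the start state, so discard them.
P0 = {q0,q1,q2,q3,q7,q8,q10} | {q5,q9}.
On input x, block {q0,q1,q2,q3,q7,q8,q10} splits into {q1,q2,q8,q10} and {q0,q3,q7}.
Refine {q1,q2,q8,q10} on symbol x: members go to different blocks, giving {q1,q2} and {q8,q10}.
On input x, block {q5,q9} splits into {q5} and {q9}.
On input y, block {q0,q3,q7} splits into {q0,q7} and {q3}.
Split {q8,q10} by δ(·,x) → {q8} and {q10}.
No further refinement is possible. Final partition (7 blocks): {q1,q2} | {q5} | {q0,q7} | {q8} | {q9} | {q3} | {q10}.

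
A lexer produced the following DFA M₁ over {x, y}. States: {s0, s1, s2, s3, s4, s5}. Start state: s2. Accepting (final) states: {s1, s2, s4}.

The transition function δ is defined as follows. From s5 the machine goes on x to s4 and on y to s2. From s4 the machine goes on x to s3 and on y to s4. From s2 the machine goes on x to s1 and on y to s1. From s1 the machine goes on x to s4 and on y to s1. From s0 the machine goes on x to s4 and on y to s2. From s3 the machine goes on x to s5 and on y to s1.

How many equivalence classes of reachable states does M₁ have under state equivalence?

Reachable states from the start: {s1,s2,s3,s4,s5}. Unreachable: {s0} — drop them.
Start with accepting vs non-accepting: {s1,s2,s4} | {s3,s5}.
Split {s1,s2,s4} by δ(·,x) → {s1,s2} and {s4}.
On input x, block {s1,s2} splits into {s1} and {s2}.
On input x, block {s3,s5} splits into {s3} and {s5}.
Stable partition: {s1} | {s3} | {s4} | {s2} | {s5} — 5 equivalence classes.

5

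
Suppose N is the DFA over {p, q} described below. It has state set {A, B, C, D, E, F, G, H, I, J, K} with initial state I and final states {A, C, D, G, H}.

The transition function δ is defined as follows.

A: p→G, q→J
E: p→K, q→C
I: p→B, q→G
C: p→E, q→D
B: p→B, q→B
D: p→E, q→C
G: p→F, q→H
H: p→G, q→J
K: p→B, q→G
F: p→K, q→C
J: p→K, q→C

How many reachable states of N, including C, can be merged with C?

States {A} cannot be reached from the start state, so discard them.
P0 = {C,D,G,H} | {B,E,F,I,J,K}.
Split {C,D,G,H} by δ(·,p) → {C,D,G} and {H}.
Split {C,D,G} by δ(·,q) → {C,D} and {G}.
Refine {B,E,F,I,J,K} on symbol q: members go to different blocks, giving {E,F,J} and {I,K} and {B}.
Stable partition: {C,D} | {E,F,J} | {H} | {G} | {I,K} | {B} — 6 equivalence classes.
The equivalence class containing C is {C,D}, of size 2.

2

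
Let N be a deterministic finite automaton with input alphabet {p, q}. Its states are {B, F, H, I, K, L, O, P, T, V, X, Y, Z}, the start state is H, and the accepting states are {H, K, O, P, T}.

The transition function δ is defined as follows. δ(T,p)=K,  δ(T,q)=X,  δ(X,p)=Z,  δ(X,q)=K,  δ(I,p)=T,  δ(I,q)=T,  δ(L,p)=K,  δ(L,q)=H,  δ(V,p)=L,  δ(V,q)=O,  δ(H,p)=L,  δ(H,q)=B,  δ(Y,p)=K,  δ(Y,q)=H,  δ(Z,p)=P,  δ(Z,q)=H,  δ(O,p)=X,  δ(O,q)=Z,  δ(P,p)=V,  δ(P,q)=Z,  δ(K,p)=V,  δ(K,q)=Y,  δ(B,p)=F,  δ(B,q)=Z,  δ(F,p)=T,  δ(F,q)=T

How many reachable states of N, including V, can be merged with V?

2

First remove the unreachable states {I}; 12 states remain.
Start with accepting vs non-accepting: {H,K,O,P,T} | {B,F,L,V,X,Y,Z}.
Refine {H,K,O,P,T} on symbol p: members go to different blocks, giving {H,K,O,P} and {T}.
On input p, block {B,F,L,V,X,Y,Z} splits into {L,Y,Z} and {B,V,X} and {F}.
Split {H,K,O,P} by δ(·,p) → {K,O,P} and {H}.
On input p, block {B,V,X} splits into {V,X} and {B}.
Stable partition: {K,O,P} | {L,Y,Z} | {T} | {V,X} | {F} | {H} | {B} — 7 equivalence classes.
The equivalence class containing V is {V,X}, of size 2.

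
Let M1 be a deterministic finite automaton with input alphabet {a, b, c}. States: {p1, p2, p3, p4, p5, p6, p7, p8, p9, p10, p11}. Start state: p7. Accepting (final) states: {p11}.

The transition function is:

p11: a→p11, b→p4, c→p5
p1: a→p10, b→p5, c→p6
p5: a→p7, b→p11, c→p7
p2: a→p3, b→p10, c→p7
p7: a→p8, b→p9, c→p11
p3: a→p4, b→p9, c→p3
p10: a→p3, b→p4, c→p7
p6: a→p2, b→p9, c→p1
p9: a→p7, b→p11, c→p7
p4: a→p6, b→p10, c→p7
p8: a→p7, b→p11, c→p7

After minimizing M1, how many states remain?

Start with accepting vs non-accepting: {p11} | {p1,p2,p3,p4,p5,p6,p7,p8,p9,p10}.
On input b, block {p1,p2,p3,p4,p5,p6,p7,p8,p9,p10} splits into {p1,p2,p3,p4,p6,p7,p10} and {p5,p8,p9}.
Split {p1,p2,p3,p4,p6,p7,p10} by δ(·,a) → {p1,p2,p3,p4,p6,p10} and {p7}.
On input b, block {p1,p2,p3,p4,p6,p10} splits into {p1,p3,p6} and {p2,p4,p10}.
The partition is now stable with 5 blocks: {p11} | {p1,p3,p6} | {p5,p8,p9} | {p7} | {p2,p4,p10}.

5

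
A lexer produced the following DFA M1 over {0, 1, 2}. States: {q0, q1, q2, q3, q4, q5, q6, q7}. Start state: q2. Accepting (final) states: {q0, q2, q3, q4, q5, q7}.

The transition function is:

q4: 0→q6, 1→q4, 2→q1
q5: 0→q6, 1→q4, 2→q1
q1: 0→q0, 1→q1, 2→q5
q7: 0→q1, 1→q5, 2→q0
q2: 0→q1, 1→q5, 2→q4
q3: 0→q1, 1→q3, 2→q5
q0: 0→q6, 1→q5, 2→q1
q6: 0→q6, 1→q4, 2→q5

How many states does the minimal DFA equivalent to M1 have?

States {q3,q7} cannot be reached from the start state, so discard them.
Initial partition by acceptance: {q0,q2,q4,q5} | {q1,q6}.
Split {q0,q2,q4,q5} by δ(·,2) → {q0,q4,q5} and {q2}.
Refine {q1,q6} on symbol 0: members go to different blocks, giving {q1} and {q6}.
No further refinement is possible. Final partition (4 blocks): {q0,q4,q5} | {q1} | {q2} | {q6}.

4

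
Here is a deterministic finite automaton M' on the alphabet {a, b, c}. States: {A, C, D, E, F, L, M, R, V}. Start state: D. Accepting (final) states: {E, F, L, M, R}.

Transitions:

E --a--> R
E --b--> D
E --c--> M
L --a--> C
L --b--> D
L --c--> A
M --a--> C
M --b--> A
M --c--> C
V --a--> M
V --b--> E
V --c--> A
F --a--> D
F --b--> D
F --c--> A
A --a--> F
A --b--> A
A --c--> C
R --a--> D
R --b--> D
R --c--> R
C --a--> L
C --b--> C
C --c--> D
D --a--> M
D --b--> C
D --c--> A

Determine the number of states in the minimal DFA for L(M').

States {E,R,V} cannot be reached from the start state, so discard them.
Start with accepting vs non-accepting: {F,L,M} | {A,C,D}.
The partition is now stable with 2 blocks: {F,L,M} | {A,C,D}.

2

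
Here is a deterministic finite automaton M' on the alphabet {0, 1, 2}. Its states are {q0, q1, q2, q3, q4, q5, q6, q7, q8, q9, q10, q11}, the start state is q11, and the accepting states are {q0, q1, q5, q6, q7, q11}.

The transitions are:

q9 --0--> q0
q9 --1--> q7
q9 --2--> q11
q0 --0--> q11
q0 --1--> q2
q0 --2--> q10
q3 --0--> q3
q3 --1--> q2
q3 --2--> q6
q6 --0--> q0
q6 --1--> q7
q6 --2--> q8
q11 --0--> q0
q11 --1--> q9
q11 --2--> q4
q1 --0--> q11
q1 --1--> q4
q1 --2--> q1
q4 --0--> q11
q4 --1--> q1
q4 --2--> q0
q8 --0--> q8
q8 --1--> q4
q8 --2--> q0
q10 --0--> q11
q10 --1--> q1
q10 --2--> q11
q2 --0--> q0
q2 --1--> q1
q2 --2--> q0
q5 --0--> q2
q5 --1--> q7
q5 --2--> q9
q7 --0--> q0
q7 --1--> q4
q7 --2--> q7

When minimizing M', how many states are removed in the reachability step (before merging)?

4

BFS from q11 reaches {q0, q1, q2, q4, q7, q9, q10, q11}; the 4 state(s) q3, q5, q6, q8 are never visited.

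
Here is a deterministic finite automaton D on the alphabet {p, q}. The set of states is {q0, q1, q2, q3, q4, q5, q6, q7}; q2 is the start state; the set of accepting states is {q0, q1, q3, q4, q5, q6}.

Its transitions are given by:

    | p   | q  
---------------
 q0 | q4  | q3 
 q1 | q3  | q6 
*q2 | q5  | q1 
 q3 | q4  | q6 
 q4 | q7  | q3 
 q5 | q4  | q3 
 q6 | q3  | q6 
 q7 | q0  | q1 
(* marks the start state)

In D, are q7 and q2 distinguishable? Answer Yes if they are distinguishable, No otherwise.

Every state is reachable, so we keep all 8.
Start with accepting vs non-accepting: {q0,q1,q3,q4,q5,q6} | {q2,q7}.
Refine {q0,q1,q3,q4,q5,q6} on symbol p: members go to different blocks, giving {q0,q1,q3,q5,q6} and {q4}.
Split {q0,q1,q3,q5,q6} by δ(·,p) → {q0,q3,q5} and {q1,q6}.
Refine {q0,q3,q5} on symbol q: members go to different blocks, giving {q0,q5} and {q3}.
No further refinement is possible. Final partition (5 blocks): {q0,q5} | {q2,q7} | {q4} | {q1,q6} | {q3}.
q7 and q2 lie in the same block of the stable partition, so they are equivalent — no string distinguishes them.

No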